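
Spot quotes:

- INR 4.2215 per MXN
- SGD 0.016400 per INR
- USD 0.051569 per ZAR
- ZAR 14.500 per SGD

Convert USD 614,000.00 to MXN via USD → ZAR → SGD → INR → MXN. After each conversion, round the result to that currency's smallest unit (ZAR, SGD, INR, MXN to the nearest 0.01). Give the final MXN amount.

USD 614,000.00 ÷ 0.051569 = ZAR 11,906,377.86
ZAR 11,906,377.86 ÷ 14.500 = SGD 821,129.51
SGD 821,129.51 ÷ 0.016400 = INR 50,068,872.56
INR 50,068,872.56 ÷ 4.2215 = MXN 11,860,445.95

MXN 11,860,445.95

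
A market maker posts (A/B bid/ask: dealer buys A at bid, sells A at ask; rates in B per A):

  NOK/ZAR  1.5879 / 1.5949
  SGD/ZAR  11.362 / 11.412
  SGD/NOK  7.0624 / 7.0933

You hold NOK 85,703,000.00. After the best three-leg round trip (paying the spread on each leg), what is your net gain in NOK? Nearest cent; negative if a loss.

Net profit: NOK 370,412.86

Best loop NOK → SGD → ZAR → NOK:
NOK 85,703,000.00 ÷ 7.0933 (buy SGD at ask) = SGD 12,082,246.63
SGD 12,082,246.63 × 11.362 (sell SGD at bid) = ZAR 137,278,486.18
ZAR 137,278,486.18 ÷ 1.5949 (buy NOK at ask) = NOK 86,073,412.86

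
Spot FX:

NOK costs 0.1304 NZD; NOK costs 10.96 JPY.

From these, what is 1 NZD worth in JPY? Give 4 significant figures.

1 NZD ÷ 0.1304 = 7.66871 NOK
7.66871 NOK × 10.96 = 84.0491 JPY

NZD/JPY = 84.05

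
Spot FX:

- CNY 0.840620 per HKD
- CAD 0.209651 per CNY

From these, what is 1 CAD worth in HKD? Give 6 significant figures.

CAD/HKD = 5.67418

1 CAD ÷ 0.209651 = 4.76983 CNY
4.76983 CNY ÷ 0.840620 = 5.67418 HKD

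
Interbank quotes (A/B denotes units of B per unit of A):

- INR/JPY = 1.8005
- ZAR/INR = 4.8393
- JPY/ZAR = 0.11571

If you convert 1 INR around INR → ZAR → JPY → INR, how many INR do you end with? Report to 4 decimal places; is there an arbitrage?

0.9919 (arbitrage exists)

Around INR → ZAR → JPY → INR: 1 ÷ 4.8393 ÷ 0.11571 ÷ 1.8005 = 0.991867
Product < 1; profitable direction is INR → JPY → ZAR → INR.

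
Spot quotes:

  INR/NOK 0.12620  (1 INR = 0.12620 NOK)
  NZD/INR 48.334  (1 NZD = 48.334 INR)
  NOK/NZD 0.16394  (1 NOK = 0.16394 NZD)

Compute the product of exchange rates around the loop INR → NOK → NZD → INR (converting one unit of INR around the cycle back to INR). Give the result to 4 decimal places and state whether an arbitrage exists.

1.0000 (no arbitrage)

Around INR → NOK → NZD → INR: 1 × 0.12620 × 0.16394 × 48.334 = 0.999993
Product ≈ 1 (deviation 0.001%, within rounding noise).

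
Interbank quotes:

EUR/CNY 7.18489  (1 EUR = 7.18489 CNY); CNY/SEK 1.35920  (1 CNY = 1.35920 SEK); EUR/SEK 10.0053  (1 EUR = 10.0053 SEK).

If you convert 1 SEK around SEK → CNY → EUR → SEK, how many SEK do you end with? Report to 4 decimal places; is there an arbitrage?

Around SEK → CNY → EUR → SEK: 1 ÷ 1.35920 ÷ 7.18489 × 10.0053 = 1.024535
Product > 1; profitable direction is SEK → CNY → EUR → SEK.

1.0245 (arbitrage exists)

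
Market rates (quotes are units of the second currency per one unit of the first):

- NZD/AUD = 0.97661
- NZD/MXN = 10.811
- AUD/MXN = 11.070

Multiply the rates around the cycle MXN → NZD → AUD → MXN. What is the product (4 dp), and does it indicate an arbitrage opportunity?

1.0000 (no arbitrage)

Around MXN → NZD → AUD → MXN: 1 ÷ 10.811 × 0.97661 × 11.070 = 1.000007
Product ≈ 1 (deviation 0.001%, within rounding noise).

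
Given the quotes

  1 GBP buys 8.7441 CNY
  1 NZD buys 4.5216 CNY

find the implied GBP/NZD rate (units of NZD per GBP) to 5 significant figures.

GBP/NZD = 1.9339

1 GBP × 8.7441 = 8.7441 CNY
8.7441 CNY ÷ 4.5216 = 1.93385 NZD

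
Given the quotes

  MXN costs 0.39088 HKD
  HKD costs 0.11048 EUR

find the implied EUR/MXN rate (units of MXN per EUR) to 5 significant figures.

EUR/MXN = 23.156

1 EUR ÷ 0.11048 = 9.05141 HKD
9.05141 HKD ÷ 0.39088 = 23.1565 MXN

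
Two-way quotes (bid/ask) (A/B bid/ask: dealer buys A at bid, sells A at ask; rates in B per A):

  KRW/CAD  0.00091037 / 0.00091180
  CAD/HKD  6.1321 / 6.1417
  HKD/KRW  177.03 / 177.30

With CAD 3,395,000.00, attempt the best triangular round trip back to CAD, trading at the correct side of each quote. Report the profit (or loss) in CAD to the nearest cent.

Net profit: CAD 24,344.48

Best loop CAD → KRW → HKD → CAD:
CAD 3,395,000.00 ÷ 0.00091180 (buy KRW at ask) = KRW 3,723,404,255
KRW 3,723,404,255 ÷ 177.30 (buy HKD at ask) = HKD 21,000,588.02
HKD 21,000,588.02 ÷ 6.1417 (buy CAD at ask) = CAD 3,419,344.48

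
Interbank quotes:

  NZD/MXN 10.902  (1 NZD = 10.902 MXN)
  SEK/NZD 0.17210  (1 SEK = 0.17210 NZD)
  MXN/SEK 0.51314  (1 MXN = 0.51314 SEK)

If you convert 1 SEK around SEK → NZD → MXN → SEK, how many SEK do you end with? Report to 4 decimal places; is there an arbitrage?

Around SEK → NZD → MXN → SEK: 1 × 0.17210 × 10.902 × 0.51314 = 0.962771
Product < 1; profitable direction is SEK → MXN → NZD → SEK.

0.9628 (arbitrage exists)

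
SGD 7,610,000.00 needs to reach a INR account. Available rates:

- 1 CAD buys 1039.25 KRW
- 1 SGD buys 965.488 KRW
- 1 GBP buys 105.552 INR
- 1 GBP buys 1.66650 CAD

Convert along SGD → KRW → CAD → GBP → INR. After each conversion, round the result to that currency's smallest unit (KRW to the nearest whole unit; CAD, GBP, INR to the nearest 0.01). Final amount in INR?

SGD 7,610,000.00 × 965.488 = KRW 7,347,363,680
KRW 7,347,363,680 ÷ 1039.25 = CAD 7,069,871.23
CAD 7,069,871.23 ÷ 1.66650 = GBP 4,242,346.97
GBP 4,242,346.97 × 105.552 = INR 447,788,207.38

INR 447,788,207.38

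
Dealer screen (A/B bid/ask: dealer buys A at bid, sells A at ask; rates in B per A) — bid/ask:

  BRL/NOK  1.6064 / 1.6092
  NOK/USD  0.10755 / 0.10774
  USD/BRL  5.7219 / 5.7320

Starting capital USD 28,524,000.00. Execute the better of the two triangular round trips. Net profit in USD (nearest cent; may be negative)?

Net profit: USD 178,336.45

Best loop USD → NOK → BRL → USD:
USD 28,524,000.00 ÷ 0.10774 (buy NOK at ask) = NOK 264,748,468.54
NOK 264,748,468.54 ÷ 1.6092 (buy BRL at ask) = BRL 164,521,792.53
BRL 164,521,792.53 ÷ 5.7320 (buy USD at ask) = USD 28,702,336.45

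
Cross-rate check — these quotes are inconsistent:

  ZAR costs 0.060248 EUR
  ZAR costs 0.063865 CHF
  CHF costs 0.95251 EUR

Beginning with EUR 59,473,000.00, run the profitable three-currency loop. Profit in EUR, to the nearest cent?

Profit: EUR 576,538.21

Profitable loop is EUR → ZAR → CHF → EUR:
EUR 59,473,000.00 ÷ 0.060248 = ZAR 987,136,502.46
ZAR 987,136,502.46 × 0.063865 = CHF 63,043,472.73
CHF 63,043,472.73 × 0.95251 = EUR 60,049,538.21
Profit = EUR 60,049,538.21 − EUR 59,473,000.00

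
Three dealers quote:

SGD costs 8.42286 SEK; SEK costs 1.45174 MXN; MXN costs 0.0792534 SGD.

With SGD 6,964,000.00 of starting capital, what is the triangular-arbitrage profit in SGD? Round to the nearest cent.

Profit: SGD 222,086.40

Profitable loop is SGD → MXN → SEK → SGD:
SGD 6,964,000.00 ÷ 0.0792534 = MXN 87,870,047.22
MXN 87,870,047.22 ÷ 1.45174 = SEK 60,527,399.68
SEK 60,527,399.68 ÷ 8.42286 = SGD 7,186,086.40
Profit = SGD 7,186,086.40 − SGD 6,964,000.00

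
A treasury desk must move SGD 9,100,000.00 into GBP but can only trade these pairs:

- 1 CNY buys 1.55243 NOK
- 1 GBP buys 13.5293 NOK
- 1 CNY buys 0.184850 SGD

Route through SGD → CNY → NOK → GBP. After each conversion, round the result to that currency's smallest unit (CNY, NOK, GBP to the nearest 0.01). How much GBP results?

SGD 9,100,000.00 ÷ 0.184850 = CNY 49,229,104.68
CNY 49,229,104.68 × 1.55243 = NOK 76,424,738.98
NOK 76,424,738.98 ÷ 13.5293 = GBP 5,648,831.72

GBP 5,648,831.72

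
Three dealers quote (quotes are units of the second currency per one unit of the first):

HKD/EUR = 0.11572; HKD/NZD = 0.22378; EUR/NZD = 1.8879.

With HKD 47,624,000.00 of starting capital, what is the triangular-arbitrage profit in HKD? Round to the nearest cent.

Profit: HKD 1,158,014.12

Profitable loop is HKD → NZD → EUR → HKD:
HKD 47,624,000.00 × 0.22378 = NZD 10,657,298.72
NZD 10,657,298.72 ÷ 1.8879 = EUR 5,645,054.67
EUR 5,645,054.67 ÷ 0.11572 = HKD 48,782,014.12
Profit = HKD 48,782,014.12 − HKD 47,624,000.00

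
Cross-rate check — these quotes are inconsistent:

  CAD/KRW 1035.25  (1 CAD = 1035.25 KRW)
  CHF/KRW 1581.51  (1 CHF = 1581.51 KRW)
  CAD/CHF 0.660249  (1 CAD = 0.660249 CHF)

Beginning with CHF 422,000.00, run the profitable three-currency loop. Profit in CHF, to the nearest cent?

Profitable loop is CHF → KRW → CAD → CHF:
CHF 422,000.00 × 1581.51 = KRW 667,397,220
KRW 667,397,220 ÷ 1035.25 = CAD 644,672.51
CAD 644,672.51 × 0.660249 = CHF 425,644.38
Profit = CHF 425,644.38 − CHF 422,000.00

Profit: CHF 3,644.38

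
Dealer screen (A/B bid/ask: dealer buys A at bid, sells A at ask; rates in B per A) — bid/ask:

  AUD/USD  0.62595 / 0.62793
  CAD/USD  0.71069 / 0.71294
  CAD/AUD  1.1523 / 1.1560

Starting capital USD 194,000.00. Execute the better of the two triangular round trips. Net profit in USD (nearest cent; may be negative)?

Best loop USD → CAD → AUD → USD:
USD 194,000.00 ÷ 0.71294 (buy CAD at ask) = CAD 272,112.66
CAD 272,112.66 × 1.1523 (sell CAD at bid) = AUD 313,555.42
AUD 313,555.42 × 0.62595 (sell AUD at bid) = USD 196,270.01

Net profit: USD 2,270.01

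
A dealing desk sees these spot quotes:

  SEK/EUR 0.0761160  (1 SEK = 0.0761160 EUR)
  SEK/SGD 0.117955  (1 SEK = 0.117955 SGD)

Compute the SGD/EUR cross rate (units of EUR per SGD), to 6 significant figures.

SGD/EUR = 0.645297

1 SGD ÷ 0.117955 = 8.47781 SEK
8.47781 SEK × 0.0761160 = 0.645297 EUR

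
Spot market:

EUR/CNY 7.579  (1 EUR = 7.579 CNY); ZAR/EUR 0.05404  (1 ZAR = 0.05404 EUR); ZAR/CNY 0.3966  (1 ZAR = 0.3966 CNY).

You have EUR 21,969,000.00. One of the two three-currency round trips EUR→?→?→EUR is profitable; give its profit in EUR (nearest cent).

Profitable loop is EUR → CNY → ZAR → EUR:
EUR 21,969,000.00 × 7.579 = CNY 166,503,051.00
CNY 166,503,051.00 ÷ 0.3966 = ZAR 419,826,149.77
ZAR 419,826,149.77 × 0.05404 = EUR 22,687,405.13
Profit = EUR 22,687,405.13 − EUR 21,969,000.00

Profit: EUR 718,405.13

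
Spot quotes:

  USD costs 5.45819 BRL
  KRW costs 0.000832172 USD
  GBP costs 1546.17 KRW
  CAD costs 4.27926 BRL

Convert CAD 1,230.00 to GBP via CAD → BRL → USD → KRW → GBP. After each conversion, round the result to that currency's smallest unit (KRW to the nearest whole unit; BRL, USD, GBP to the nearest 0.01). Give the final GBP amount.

GBP 749.47

CAD 1,230.00 × 4.27926 = BRL 5,263.49
BRL 5,263.49 ÷ 5.45819 = USD 964.33
USD 964.33 ÷ 0.000832172 = KRW 1,158,811
KRW 1,158,811 ÷ 1546.17 = GBP 749.47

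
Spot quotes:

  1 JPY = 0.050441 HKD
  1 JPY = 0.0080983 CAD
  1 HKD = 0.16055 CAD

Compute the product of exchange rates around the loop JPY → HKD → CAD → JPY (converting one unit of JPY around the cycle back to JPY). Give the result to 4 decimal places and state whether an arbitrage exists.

1.0000 (no arbitrage)

Around JPY → HKD → CAD → JPY: 1 × 0.050441 × 0.16055 ÷ 0.0080983 = 1.000000
Product ≈ 1 (deviation 0.000%, within rounding noise).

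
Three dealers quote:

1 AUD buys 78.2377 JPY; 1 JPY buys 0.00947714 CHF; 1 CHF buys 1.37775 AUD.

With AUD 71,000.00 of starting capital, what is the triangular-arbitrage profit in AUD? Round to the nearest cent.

Profit: AUD 1,530.75

Profitable loop is AUD → JPY → CHF → AUD:
AUD 71,000.00 × 78.2377 = JPY 5,554,877
JPY 5,554,877 × 0.00947714 = CHF 52,644.34
CHF 52,644.34 × 1.37775 = AUD 72,530.75
Profit = AUD 72,530.75 − AUD 71,000.00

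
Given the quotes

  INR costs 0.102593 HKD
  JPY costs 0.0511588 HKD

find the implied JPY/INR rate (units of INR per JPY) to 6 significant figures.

1 JPY × 0.0511588 = 0.0511588 HKD
0.0511588 HKD ÷ 0.102593 = 0.498658 INR

JPY/INR = 0.498658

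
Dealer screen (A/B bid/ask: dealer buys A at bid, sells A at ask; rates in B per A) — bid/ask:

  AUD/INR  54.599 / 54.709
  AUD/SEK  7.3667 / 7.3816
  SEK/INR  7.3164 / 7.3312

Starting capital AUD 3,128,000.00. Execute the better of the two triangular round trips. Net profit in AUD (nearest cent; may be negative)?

Net profit: AUD 27,919.07

Best loop AUD → INR → SEK → AUD:
AUD 3,128,000.00 × 54.599 (sell AUD at bid) = INR 170,785,672.00
INR 170,785,672.00 ÷ 7.3312 (buy SEK at ask) = SEK 23,295,732.21
SEK 23,295,732.21 ÷ 7.3816 (buy AUD at ask) = AUD 3,155,919.07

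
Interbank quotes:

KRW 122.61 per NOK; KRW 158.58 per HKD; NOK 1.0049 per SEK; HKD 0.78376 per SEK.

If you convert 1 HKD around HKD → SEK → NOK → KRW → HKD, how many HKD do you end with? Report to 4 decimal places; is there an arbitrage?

0.9913 (arbitrage exists)

Around HKD → SEK → NOK → KRW → HKD: 1 ÷ 0.78376 × 1.0049 × 122.61 ÷ 158.58 = 0.991328
Product < 1; profitable direction is HKD → KRW → NOK → SEK → HKD.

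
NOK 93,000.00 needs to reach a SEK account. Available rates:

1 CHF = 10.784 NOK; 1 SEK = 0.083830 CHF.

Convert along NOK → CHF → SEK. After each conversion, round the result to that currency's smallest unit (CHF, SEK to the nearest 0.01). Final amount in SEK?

SEK 102,873.55

NOK 93,000.00 ÷ 10.784 = CHF 8,623.89
CHF 8,623.89 ÷ 0.083830 = SEK 102,873.55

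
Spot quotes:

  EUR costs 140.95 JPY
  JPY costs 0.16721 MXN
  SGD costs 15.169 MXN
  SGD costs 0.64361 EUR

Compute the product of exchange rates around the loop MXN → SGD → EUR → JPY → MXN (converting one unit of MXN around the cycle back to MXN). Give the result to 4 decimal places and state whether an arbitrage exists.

1.0000 (no arbitrage)

Around MXN → SGD → EUR → JPY → MXN: 1 ÷ 15.169 × 0.64361 × 140.95 × 0.16721 = 0.999984
Product ≈ 1 (deviation 0.002%, within rounding noise).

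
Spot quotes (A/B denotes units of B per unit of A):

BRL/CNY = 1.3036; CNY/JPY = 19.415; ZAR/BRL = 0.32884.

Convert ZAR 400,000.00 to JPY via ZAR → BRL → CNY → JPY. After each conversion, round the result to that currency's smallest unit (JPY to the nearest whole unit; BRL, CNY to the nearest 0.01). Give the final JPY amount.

ZAR 400,000.00 × 0.32884 = BRL 131,536.00
BRL 131,536.00 × 1.3036 = CNY 171,470.33
CNY 171,470.33 × 19.415 = JPY 3,329,096

JPY 3,329,096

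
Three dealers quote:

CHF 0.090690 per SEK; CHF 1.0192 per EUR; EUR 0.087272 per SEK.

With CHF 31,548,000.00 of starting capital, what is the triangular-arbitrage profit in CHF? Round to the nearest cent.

Profitable loop is CHF → EUR → SEK → CHF:
CHF 31,548,000.00 ÷ 1.0192 = EUR 30,953,689.17
EUR 30,953,689.17 ÷ 0.087272 = SEK 354,680,644.06
SEK 354,680,644.06 × 0.090690 = CHF 32,165,987.61
Profit = CHF 32,165,987.61 − CHF 31,548,000.00

Profit: CHF 617,987.61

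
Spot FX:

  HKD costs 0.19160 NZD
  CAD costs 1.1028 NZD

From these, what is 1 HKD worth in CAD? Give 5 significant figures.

HKD/CAD = 0.17374

1 HKD × 0.19160 = 0.1916 NZD
0.1916 NZD ÷ 1.1028 = 0.17374 CAD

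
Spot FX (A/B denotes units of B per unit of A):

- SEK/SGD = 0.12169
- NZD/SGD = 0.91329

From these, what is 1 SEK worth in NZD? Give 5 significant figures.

SEK/NZD = 0.13324

1 SEK × 0.12169 = 0.12169 SGD
0.12169 SGD ÷ 0.91329 = 0.133244 NZD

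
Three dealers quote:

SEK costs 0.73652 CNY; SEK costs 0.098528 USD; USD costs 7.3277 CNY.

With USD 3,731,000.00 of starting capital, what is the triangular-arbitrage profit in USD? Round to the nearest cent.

Profit: USD 75,119.73

Profitable loop is USD → SEK → CNY → USD:
USD 3,731,000.00 ÷ 0.098528 = SEK 37,867,408.25
SEK 37,867,408.25 × 0.73652 = CNY 27,890,103.52
CNY 27,890,103.52 ÷ 7.3277 = USD 3,806,119.73
Profit = USD 3,806,119.73 − USD 3,731,000.00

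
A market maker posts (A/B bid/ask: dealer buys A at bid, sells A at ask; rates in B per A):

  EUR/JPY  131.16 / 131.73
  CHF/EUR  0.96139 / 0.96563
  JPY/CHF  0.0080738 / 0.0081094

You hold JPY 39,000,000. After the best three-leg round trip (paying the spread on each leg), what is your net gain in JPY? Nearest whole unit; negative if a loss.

Net profit: JPY 704,854

Best loop JPY → CHF → EUR → JPY:
JPY 39,000,000 × 0.0080738 (sell JPY at bid) = CHF 314,878.20
CHF 314,878.20 × 0.96139 (sell CHF at bid) = EUR 302,720.75
EUR 302,720.75 × 131.16 (sell EUR at bid) = JPY 39,704,854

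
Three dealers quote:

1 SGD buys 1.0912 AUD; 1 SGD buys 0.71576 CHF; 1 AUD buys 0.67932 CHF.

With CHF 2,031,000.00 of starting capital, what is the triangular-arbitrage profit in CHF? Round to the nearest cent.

Profitable loop is CHF → SGD → AUD → CHF:
CHF 2,031,000.00 ÷ 0.71576 = SGD 2,837,543.31
SGD 2,837,543.31 × 1.0912 = AUD 3,096,327.26
AUD 3,096,327.26 × 0.67932 = CHF 2,103,397.03
Profit = CHF 2,103,397.03 − CHF 2,031,000.00

Profit: CHF 72,397.03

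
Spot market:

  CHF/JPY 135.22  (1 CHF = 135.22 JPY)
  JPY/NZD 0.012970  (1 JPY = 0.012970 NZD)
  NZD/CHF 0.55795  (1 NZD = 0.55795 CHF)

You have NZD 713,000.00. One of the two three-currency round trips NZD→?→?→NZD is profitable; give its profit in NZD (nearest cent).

Profitable loop is NZD → JPY → CHF → NZD:
NZD 713,000.00 ÷ 0.012970 = JPY 54,973,015
JPY 54,973,015 ÷ 135.22 = CHF 406,545.00
CHF 406,545.00 ÷ 0.55795 = NZD 728,640.56
Profit = NZD 728,640.56 − NZD 713,000.00

Profit: NZD 15,640.56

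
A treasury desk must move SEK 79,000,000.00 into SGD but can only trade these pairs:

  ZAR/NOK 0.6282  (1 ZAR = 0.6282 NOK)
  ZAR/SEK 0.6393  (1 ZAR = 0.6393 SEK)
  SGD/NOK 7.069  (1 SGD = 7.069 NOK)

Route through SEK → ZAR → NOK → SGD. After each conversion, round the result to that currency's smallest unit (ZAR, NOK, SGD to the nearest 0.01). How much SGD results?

SEK 79,000,000.00 ÷ 0.6393 = ZAR 123,572,657.59
ZAR 123,572,657.59 × 0.6282 = NOK 77,628,343.50
NOK 77,628,343.50 ÷ 7.069 = SGD 10,981,516.98

SGD 10,981,516.98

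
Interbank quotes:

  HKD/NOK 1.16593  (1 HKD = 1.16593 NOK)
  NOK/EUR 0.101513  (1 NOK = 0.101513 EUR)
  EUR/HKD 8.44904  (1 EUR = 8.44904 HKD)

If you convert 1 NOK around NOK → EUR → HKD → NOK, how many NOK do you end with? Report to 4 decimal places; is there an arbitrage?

Around NOK → EUR → HKD → NOK: 1 × 0.101513 × 8.44904 × 1.16593 = 1.000003
Product ≈ 1 (deviation 0.000%, within rounding noise).

1.0000 (no arbitrage)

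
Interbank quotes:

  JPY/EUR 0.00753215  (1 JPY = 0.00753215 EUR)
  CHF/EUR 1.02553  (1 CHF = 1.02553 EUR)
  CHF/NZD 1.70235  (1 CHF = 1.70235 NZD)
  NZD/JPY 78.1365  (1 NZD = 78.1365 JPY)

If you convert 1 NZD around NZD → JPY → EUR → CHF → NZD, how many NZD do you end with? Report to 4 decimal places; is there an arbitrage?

Around NZD → JPY → EUR → CHF → NZD: 1 × 78.1365 × 0.00753215 ÷ 1.02553 × 1.70235 = 0.976952
Product < 1; profitable direction is NZD → CHF → EUR → JPY → NZD.

0.9770 (arbitrage exists)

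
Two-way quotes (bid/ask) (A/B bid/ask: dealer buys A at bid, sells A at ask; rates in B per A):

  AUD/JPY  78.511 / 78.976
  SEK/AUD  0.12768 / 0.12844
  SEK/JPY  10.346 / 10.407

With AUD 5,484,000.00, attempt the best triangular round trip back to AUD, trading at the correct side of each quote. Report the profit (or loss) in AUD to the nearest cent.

Net profit: AUD 109,382.12

Best loop AUD → SEK → JPY → AUD:
AUD 5,484,000.00 ÷ 0.12844 (buy SEK at ask) = SEK 42,696,979.13
SEK 42,696,979.13 × 10.346 (sell SEK at bid) = JPY 441,742,946
JPY 441,742,946 ÷ 78.976 (buy AUD at ask) = AUD 5,593,382.12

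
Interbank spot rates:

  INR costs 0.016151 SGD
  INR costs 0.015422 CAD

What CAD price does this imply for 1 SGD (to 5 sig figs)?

SGD/CAD = 0.95486

1 SGD ÷ 0.016151 = 61.9157 INR
61.9157 INR × 0.015422 = 0.954863 CAD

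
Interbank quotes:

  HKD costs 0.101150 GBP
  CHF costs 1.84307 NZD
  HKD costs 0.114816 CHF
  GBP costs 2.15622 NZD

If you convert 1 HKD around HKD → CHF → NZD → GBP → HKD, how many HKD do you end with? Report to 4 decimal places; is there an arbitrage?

0.9703 (arbitrage exists)

Around HKD → CHF → NZD → GBP → HKD: 1 × 0.114816 × 1.84307 ÷ 2.15622 ÷ 0.101150 = 0.970254
Product < 1; profitable direction is HKD → GBP → NZD → CHF → HKD.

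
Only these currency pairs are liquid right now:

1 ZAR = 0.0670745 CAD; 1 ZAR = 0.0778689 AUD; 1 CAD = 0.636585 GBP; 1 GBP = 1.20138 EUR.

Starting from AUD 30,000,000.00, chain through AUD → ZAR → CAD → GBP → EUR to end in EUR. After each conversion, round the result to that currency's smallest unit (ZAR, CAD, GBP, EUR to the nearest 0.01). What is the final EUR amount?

AUD 30,000,000.00 ÷ 0.0778689 = ZAR 385,262,922.68
ZAR 385,262,922.68 × 0.0670745 = CAD 25,841,317.91
CAD 25,841,317.91 × 0.636585 = GBP 16,450,195.36
GBP 16,450,195.36 × 1.20138 = EUR 19,762,935.70

EUR 19,762,935.70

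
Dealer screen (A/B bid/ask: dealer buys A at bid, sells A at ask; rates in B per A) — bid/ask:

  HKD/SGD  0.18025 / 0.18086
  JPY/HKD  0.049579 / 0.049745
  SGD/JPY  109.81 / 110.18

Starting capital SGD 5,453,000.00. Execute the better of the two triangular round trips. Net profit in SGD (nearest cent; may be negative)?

Net profit: SGD 47,988.89

Best loop SGD → HKD → JPY → SGD:
SGD 5,453,000.00 ÷ 0.18086 (buy HKD at ask) = HKD 30,150,392.57
HKD 30,150,392.57 ÷ 0.049745 (buy JPY at ask) = JPY 606,098,956
JPY 606,098,956 ÷ 110.18 (buy SGD at ask) = SGD 5,500,988.89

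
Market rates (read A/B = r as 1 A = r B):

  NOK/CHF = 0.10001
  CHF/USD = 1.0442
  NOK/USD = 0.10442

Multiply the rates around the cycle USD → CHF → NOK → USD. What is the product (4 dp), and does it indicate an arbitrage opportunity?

Around USD → CHF → NOK → USD: 1 ÷ 1.0442 ÷ 0.10001 × 0.10442 = 0.999900
Product ≈ 1 (deviation 0.010%, within rounding noise).

0.9999 (no arbitrage)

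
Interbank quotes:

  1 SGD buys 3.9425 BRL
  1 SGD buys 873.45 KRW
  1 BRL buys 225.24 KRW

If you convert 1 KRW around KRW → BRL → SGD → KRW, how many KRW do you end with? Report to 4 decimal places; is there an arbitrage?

0.9836 (arbitrage exists)

Around KRW → BRL → SGD → KRW: 1 ÷ 225.24 ÷ 3.9425 × 873.45 = 0.983605
Product < 1; profitable direction is KRW → SGD → BRL → KRW.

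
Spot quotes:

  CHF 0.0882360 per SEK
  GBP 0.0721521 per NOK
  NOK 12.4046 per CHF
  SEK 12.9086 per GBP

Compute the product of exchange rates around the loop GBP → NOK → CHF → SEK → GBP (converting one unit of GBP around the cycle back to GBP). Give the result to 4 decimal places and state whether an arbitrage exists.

Around GBP → NOK → CHF → SEK → GBP: 1 ÷ 0.0721521 ÷ 12.4046 ÷ 0.0882360 ÷ 12.9086 = 0.980942
Product < 1; profitable direction is GBP → SEK → CHF → NOK → GBP.

0.9809 (arbitrage exists)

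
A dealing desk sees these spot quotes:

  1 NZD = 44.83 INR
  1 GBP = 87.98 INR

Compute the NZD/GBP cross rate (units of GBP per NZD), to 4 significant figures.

1 NZD × 44.83 = 44.83 INR
44.83 INR ÷ 87.98 = 0.509548 GBP

NZD/GBP = 0.5095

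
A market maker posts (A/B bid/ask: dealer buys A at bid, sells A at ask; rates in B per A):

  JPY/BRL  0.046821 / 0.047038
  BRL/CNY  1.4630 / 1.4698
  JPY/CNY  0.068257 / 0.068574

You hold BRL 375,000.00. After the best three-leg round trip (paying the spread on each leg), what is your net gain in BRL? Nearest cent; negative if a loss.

Net result: BRL -409.47 (no profitable arbitrage after spreads)

Best loop BRL → CNY → JPY → BRL:
BRL 375,000.00 × 1.4630 (sell BRL at bid) = CNY 548,625.00
CNY 548,625.00 ÷ 0.068574 (buy JPY at ask) = JPY 8,000,481
JPY 8,000,481 × 0.046821 (sell JPY at bid) = BRL 374,590.53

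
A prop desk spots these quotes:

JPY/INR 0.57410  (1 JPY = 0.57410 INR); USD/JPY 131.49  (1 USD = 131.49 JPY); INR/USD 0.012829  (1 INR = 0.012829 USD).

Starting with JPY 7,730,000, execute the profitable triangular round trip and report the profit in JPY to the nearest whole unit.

Profit: JPY 251,902

Profitable loop is JPY → USD → INR → JPY:
JPY 7,730,000 ÷ 131.49 = USD 58,787.74
USD 58,787.74 ÷ 0.012829 = INR 4,582,410.20
INR 4,582,410.20 ÷ 0.57410 = JPY 7,981,902
Profit = JPY 7,981,902 − JPY 7,730,000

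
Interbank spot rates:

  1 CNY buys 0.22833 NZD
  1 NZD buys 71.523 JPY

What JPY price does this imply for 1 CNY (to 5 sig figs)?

CNY/JPY = 16.331

1 CNY × 0.22833 = 0.22833 NZD
0.22833 NZD × 71.523 = 16.3308 JPY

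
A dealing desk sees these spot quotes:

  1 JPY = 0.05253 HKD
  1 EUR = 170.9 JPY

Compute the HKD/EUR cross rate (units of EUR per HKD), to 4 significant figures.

1 HKD ÷ 0.05253 = 19.0367 JPY
19.0367 JPY ÷ 170.9 = 0.111391 EUR

HKD/EUR = 0.1114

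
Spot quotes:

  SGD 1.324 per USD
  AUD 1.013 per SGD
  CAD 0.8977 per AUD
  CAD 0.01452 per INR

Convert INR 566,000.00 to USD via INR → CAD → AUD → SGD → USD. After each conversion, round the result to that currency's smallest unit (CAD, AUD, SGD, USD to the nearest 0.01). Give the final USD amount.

USD 6,825.81

INR 566,000.00 × 0.01452 = CAD 8,218.32
CAD 8,218.32 ÷ 0.8977 = AUD 9,154.86
AUD 9,154.86 ÷ 1.013 = SGD 9,037.37
SGD 9,037.37 ÷ 1.324 = USD 6,825.81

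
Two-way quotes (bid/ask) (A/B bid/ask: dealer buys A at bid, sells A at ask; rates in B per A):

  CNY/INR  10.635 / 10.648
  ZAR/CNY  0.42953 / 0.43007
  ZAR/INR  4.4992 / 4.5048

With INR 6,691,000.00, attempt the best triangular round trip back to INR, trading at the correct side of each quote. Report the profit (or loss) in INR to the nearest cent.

Best loop INR → ZAR → CNY → INR:
INR 6,691,000.00 ÷ 4.5048 (buy ZAR at ask) = ZAR 1,485,304.56
ZAR 1,485,304.56 × 0.42953 (sell ZAR at bid) = CNY 637,982.87
CNY 637,982.87 × 10.635 (sell CNY at bid) = INR 6,784,947.82

Net profit: INR 93,947.82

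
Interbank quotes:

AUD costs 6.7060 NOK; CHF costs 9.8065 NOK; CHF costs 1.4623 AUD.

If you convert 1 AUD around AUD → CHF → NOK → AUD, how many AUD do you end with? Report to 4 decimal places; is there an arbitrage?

Around AUD → CHF → NOK → AUD: 1 ÷ 1.4623 × 9.8065 ÷ 6.7060 = 1.000032
Product ≈ 1 (deviation 0.003%, within rounding noise).

1.0000 (no arbitrage)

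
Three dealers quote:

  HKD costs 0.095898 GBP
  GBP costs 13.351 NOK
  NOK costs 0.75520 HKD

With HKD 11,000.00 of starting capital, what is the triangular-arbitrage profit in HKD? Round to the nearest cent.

Profitable loop is HKD → NOK → GBP → HKD:
HKD 11,000.00 ÷ 0.75520 = NOK 14,565.68
NOK 14,565.68 ÷ 13.351 = GBP 1,090.98
GBP 1,090.98 ÷ 0.095898 = HKD 11,376.47
Profit = HKD 11,376.47 − HKD 11,000.00

Profit: HKD 376.47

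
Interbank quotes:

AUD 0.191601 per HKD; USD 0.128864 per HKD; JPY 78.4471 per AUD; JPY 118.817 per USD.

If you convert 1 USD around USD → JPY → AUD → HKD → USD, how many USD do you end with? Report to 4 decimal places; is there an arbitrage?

1.0187 (arbitrage exists)

Around USD → JPY → AUD → HKD → USD: 1 × 118.817 ÷ 78.4471 ÷ 0.191601 × 0.128864 = 1.018675
Product > 1; profitable direction is USD → JPY → AUD → HKD → USD.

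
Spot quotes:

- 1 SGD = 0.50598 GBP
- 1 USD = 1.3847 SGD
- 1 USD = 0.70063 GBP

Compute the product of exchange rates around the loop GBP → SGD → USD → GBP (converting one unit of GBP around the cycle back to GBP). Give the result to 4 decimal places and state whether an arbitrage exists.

1.0000 (no arbitrage)

Around GBP → SGD → USD → GBP: 1 ÷ 0.50598 ÷ 1.3847 × 0.70063 = 0.999999
Product ≈ 1 (deviation 0.000%, within rounding noise).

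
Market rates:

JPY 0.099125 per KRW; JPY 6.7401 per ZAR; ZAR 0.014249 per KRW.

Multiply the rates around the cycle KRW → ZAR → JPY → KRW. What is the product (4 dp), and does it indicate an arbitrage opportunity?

0.9689 (arbitrage exists)

Around KRW → ZAR → JPY → KRW: 1 × 0.014249 × 6.7401 ÷ 0.099125 = 0.968875
Product < 1; profitable direction is KRW → JPY → ZAR → KRW.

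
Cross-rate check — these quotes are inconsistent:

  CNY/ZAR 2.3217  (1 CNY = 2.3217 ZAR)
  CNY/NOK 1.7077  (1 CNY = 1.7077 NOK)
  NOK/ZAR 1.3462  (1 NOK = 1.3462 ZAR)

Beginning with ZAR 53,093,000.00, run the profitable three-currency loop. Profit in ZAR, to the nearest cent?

Profitable loop is ZAR → NOK → CNY → ZAR:
ZAR 53,093,000.00 ÷ 1.3462 = NOK 39,439,162.09
NOK 39,439,162.09 ÷ 1.7077 = CNY 23,094,900.79
CNY 23,094,900.79 × 2.3217 = ZAR 53,619,431.17
Profit = ZAR 53,619,431.17 − ZAR 53,093,000.00

Profit: ZAR 526,431.17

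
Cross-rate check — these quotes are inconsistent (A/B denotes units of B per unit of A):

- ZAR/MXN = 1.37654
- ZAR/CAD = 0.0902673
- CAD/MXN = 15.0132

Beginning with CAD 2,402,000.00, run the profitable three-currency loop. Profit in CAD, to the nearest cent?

Profit: CAD 37,821.85

Profitable loop is CAD → ZAR → MXN → CAD:
CAD 2,402,000.00 ÷ 0.0902673 = ZAR 26,609,857.61
ZAR 26,609,857.61 × 1.37654 = MXN 36,629,533.40
MXN 36,629,533.40 ÷ 15.0132 = CAD 2,439,821.85
Profit = CAD 2,439,821.85 − CAD 2,402,000.00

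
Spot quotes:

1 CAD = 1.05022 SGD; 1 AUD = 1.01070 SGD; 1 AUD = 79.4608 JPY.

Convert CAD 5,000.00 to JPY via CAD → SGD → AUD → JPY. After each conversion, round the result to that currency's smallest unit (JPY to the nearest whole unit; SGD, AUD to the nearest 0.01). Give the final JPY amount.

CAD 5,000.00 × 1.05022 = SGD 5,251.10
SGD 5,251.10 ÷ 1.01070 = AUD 5,195.51
AUD 5,195.51 × 79.4608 = JPY 412,839

JPY 412,839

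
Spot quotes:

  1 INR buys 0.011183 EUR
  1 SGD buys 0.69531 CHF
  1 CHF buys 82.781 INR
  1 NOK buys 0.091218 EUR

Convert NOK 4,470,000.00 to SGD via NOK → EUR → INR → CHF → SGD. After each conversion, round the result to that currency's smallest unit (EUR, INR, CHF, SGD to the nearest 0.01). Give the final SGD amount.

SGD 633,462.05

NOK 4,470,000.00 × 0.091218 = EUR 407,744.46
EUR 407,744.46 ÷ 0.011183 = INR 36,461,098.10
INR 36,461,098.10 ÷ 82.781 = CHF 440,452.50
CHF 440,452.50 ÷ 0.69531 = SGD 633,462.05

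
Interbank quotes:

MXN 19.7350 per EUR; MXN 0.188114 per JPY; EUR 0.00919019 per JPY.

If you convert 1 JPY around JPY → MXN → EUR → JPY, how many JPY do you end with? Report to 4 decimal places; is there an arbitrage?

1.0372 (arbitrage exists)

Around JPY → MXN → EUR → JPY: 1 × 0.188114 ÷ 19.7350 ÷ 0.00919019 = 1.037193
Product > 1; profitable direction is JPY → MXN → EUR → JPY.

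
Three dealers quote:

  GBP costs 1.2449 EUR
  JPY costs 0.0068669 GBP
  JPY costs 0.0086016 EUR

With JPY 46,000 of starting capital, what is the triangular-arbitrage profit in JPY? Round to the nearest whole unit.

Profitable loop is JPY → EUR → GBP → JPY:
JPY 46,000 × 0.0086016 = EUR 395.67
EUR 395.67 ÷ 1.2449 = GBP 317.84
GBP 317.84 ÷ 0.0068669 = JPY 46,285
Profit = JPY 46,285 − JPY 46,000

Profit: JPY 285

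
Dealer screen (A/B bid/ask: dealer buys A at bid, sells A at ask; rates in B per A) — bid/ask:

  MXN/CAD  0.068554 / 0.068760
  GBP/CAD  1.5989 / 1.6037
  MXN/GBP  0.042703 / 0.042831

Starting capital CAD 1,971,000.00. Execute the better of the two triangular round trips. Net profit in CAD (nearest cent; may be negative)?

Best loop CAD → GBP → MXN → CAD:
CAD 1,971,000.00 ÷ 1.6037 (buy GBP at ask) = GBP 1,229,032.86
GBP 1,229,032.86 ÷ 0.042831 (buy MXN at ask) = MXN 28,694,937.35
MXN 28,694,937.35 × 0.068554 (sell MXN at bid) = CAD 1,967,152.73

Net result: CAD -3,847.27 (no profitable arbitrage after spreads)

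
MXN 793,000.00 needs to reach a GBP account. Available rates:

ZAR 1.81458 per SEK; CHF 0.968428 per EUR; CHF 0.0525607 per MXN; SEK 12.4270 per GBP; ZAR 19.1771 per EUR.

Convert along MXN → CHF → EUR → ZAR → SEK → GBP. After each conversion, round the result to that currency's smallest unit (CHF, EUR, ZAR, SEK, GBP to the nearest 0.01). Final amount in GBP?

GBP 36,602.23

MXN 793,000.00 × 0.0525607 = CHF 41,680.64
CHF 41,680.64 ÷ 0.968428 = EUR 43,039.48
EUR 43,039.48 × 19.1771 = ZAR 825,372.41
ZAR 825,372.41 ÷ 1.81458 = SEK 454,855.90
SEK 454,855.90 ÷ 12.4270 = GBP 36,602.23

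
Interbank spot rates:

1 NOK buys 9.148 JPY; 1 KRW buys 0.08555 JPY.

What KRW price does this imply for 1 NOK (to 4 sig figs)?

1 NOK × 9.148 = 9.148 JPY
9.148 JPY ÷ 0.08555 = 106.932 KRW

NOK/KRW = 106.9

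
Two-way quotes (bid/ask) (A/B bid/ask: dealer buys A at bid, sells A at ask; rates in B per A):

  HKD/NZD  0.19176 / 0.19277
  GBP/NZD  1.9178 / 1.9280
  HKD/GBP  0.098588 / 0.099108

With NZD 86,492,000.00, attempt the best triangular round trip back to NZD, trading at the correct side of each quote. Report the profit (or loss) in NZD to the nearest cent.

Net profit: NZD 307,698.96

Best loop NZD → GBP → HKD → NZD:
NZD 86,492,000.00 ÷ 1.9280 (buy GBP at ask) = GBP 44,860,995.85
GBP 44,860,995.85 ÷ 0.099108 (buy HKD at ask) = HKD 452,647,574.87
HKD 452,647,574.87 × 0.19176 (sell HKD at bid) = NZD 86,799,698.96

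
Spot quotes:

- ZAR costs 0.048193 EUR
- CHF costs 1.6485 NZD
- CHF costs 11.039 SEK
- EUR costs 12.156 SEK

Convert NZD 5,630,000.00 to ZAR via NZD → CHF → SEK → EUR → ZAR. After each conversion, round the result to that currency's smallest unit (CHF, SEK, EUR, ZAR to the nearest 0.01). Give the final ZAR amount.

NZD 5,630,000.00 ÷ 1.6485 = CHF 3,415,225.96
CHF 3,415,225.96 × 11.039 = SEK 37,700,679.37
SEK 37,700,679.37 ÷ 12.156 = EUR 3,101,405.02
EUR 3,101,405.02 ÷ 0.048193 = ZAR 64,353,848.48

ZAR 64,353,848.48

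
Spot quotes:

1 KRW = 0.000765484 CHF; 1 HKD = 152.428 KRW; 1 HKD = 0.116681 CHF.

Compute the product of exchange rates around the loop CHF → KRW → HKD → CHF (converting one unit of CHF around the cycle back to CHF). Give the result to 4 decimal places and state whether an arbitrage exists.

Around CHF → KRW → HKD → CHF: 1 ÷ 0.000765484 ÷ 152.428 × 0.116681 = 0.999998
Product ≈ 1 (deviation 0.000%, within rounding noise).

1.0000 (no arbitrage)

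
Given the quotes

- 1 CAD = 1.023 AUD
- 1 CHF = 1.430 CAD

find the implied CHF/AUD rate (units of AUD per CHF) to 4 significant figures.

CHF/AUD = 1.463

1 CHF × 1.430 = 1.43 CAD
1.43 CAD × 1.023 = 1.46289 AUD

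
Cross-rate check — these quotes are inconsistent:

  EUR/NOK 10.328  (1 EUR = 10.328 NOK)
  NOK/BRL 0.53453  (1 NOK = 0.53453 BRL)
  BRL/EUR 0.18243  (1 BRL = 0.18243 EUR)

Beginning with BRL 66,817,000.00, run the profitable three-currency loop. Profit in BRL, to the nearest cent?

Profit: BRL 476,256.34

Profitable loop is BRL → EUR → NOK → BRL:
BRL 66,817,000.00 × 0.18243 = EUR 12,189,425.31
EUR 12,189,425.31 × 10.328 = NOK 125,892,384.60
NOK 125,892,384.60 × 0.53453 = BRL 67,293,256.34
Profit = BRL 67,293,256.34 − BRL 66,817,000.00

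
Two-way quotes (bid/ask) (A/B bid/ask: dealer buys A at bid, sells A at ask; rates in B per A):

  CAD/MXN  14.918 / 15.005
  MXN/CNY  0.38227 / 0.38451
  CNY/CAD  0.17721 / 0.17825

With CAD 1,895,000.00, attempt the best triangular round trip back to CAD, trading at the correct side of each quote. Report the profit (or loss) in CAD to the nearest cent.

Best loop CAD → MXN → CNY → CAD:
CAD 1,895,000.00 × 14.918 (sell CAD at bid) = MXN 28,269,610.00
MXN 28,269,610.00 × 0.38227 (sell MXN at bid) = CNY 10,806,623.81
CNY 10,806,623.81 × 0.17721 (sell CNY at bid) = CAD 1,915,041.81

Net profit: CAD 20,041.81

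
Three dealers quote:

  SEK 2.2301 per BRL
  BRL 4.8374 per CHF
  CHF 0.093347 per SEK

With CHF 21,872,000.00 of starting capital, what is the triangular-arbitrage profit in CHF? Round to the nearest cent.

Profitable loop is CHF → BRL → SEK → CHF:
CHF 21,872,000.00 × 4.8374 = BRL 105,803,612.80
BRL 105,803,612.80 × 2.2301 = SEK 235,952,636.91
SEK 235,952,636.91 × 0.093347 = CHF 22,025,470.80
Profit = CHF 22,025,470.80 − CHF 21,872,000.00

Profit: CHF 153,470.80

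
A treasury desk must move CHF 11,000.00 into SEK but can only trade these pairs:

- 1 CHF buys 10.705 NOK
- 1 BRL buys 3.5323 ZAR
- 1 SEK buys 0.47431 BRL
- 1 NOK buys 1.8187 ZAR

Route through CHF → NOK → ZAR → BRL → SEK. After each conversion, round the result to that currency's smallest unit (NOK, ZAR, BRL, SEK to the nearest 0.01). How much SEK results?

SEK 127,826.40

CHF 11,000.00 × 10.705 = NOK 117,755.00
NOK 117,755.00 × 1.8187 = ZAR 214,161.02
ZAR 214,161.02 ÷ 3.5323 = BRL 60,629.34
BRL 60,629.34 ÷ 0.47431 = SEK 127,826.40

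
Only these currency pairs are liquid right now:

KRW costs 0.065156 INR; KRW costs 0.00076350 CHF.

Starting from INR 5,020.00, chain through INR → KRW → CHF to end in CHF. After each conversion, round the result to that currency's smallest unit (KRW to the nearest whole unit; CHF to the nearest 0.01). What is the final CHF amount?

CHF 58.82

INR 5,020.00 ÷ 0.065156 = KRW 77,046
KRW 77,046 × 0.00076350 = CHF 58.82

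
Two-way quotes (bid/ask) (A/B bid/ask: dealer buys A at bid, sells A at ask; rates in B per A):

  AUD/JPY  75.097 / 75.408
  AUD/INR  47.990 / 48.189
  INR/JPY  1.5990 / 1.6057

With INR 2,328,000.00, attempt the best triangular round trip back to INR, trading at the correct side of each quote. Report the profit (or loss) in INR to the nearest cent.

Best loop INR → JPY → AUD → INR:
INR 2,328,000.00 × 1.5990 (sell INR at bid) = JPY 3,722,472
JPY 3,722,472 ÷ 75.408 (buy AUD at ask) = AUD 49,364.42
AUD 49,364.42 × 47.990 (sell AUD at bid) = INR 2,368,998.40

Net profit: INR 40,998.40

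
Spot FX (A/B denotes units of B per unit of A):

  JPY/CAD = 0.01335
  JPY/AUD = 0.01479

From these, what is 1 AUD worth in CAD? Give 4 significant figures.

AUD/CAD = 0.9026

1 AUD ÷ 0.01479 = 67.6133 JPY
67.6133 JPY × 0.01335 = 0.902637 CAD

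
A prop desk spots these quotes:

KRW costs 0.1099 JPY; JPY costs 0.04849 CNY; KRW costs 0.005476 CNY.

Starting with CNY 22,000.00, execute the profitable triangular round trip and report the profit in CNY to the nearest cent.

Profit: CNY 606.65

Profitable loop is CNY → JPY → KRW → CNY:
CNY 22,000.00 ÷ 0.04849 = JPY 453,702
JPY 453,702 ÷ 0.1099 = KRW 4,128,315
KRW 4,128,315 × 0.005476 = CNY 22,606.65
Profit = CNY 22,606.65 − CNY 22,000.00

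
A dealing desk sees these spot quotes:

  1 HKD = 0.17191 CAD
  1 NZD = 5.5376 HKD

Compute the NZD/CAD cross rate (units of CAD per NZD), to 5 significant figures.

NZD/CAD = 0.95197

1 NZD × 5.5376 = 5.5376 HKD
5.5376 HKD × 0.17191 = 0.951969 CAD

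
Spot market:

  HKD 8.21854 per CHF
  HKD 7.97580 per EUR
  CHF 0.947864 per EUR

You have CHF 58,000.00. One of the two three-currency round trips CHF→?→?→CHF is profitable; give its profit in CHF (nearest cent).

Profit: CHF 1,382.92

Profitable loop is CHF → EUR → HKD → CHF:
CHF 58,000.00 ÷ 0.947864 = EUR 61,190.21
EUR 61,190.21 × 7.97580 = HKD 488,040.90
HKD 488,040.90 ÷ 8.21854 = CHF 59,382.92
Profit = CHF 59,382.92 − CHF 58,000.00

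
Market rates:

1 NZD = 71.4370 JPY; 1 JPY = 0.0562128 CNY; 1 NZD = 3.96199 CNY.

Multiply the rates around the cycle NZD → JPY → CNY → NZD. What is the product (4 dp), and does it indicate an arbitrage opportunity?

Around NZD → JPY → CNY → NZD: 1 × 71.4370 × 0.0562128 ÷ 3.96199 = 1.013550
Product > 1; profitable direction is NZD → JPY → CNY → NZD.

1.0135 (arbitrage exists)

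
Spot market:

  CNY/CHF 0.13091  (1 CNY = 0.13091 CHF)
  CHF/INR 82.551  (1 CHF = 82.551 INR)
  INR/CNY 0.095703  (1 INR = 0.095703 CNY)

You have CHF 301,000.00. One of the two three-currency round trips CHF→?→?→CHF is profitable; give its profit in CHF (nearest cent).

Profit: CHF 10,305.80

Profitable loop is CHF → INR → CNY → CHF:
CHF 301,000.00 × 82.551 = INR 24,847,851.00
INR 24,847,851.00 × 0.095703 = CNY 2,378,013.88
CNY 2,378,013.88 × 0.13091 = CHF 311,305.80
Profit = CHF 311,305.80 − CHF 301,000.00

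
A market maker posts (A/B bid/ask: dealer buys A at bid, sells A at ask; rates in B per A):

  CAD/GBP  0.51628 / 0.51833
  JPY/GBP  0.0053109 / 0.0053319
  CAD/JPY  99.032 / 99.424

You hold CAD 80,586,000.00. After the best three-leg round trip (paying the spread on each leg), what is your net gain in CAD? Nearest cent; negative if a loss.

Net profit: CAD 1,184,551.67

Best loop CAD → JPY → GBP → CAD:
CAD 80,586,000.00 × 99.032 (sell CAD at bid) = JPY 7,980,592,752
JPY 7,980,592,752 × 0.0053109 (sell JPY at bid) = GBP 42,384,130.05
GBP 42,384,130.05 ÷ 0.51833 (buy CAD at ask) = CAD 81,770,551.67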